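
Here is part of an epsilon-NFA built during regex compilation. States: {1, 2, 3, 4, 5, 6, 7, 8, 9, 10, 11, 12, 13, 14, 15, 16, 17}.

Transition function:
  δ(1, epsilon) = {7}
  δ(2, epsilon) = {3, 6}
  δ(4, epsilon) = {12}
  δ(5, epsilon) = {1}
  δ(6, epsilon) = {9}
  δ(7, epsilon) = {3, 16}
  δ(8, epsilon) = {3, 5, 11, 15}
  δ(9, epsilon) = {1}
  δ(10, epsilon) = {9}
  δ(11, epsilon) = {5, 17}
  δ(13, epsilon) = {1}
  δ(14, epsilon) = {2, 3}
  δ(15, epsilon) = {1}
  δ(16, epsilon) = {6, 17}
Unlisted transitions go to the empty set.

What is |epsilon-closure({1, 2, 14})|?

9

Start with {1, 2, 14}.
From 1 via epsilon: add 7.
From 2 via epsilon: add 3, 6.
From 6 via epsilon: add 9.
From 7 via epsilon: add 16.
From 16 via epsilon: add 17.
epsilon-closure = {1, 2, 3, 6, 7, 9, 14, 16, 17}, which has 9 states.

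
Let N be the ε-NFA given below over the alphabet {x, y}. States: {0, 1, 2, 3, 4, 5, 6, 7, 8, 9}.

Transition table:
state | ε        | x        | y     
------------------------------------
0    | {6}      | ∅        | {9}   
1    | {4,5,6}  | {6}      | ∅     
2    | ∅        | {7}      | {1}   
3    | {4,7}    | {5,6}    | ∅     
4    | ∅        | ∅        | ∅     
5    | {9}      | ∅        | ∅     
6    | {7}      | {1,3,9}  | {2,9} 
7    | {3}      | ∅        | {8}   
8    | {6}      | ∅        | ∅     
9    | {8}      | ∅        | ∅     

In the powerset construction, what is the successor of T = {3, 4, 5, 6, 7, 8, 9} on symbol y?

6 on y → {2, 9}.
7 on y → {8}.
No y-transition from 3, 4, 5, 8, 9.
Union after reading y: {2, 8, 9}.
Now take the ε-closure:
From 8 via ε: add 6.
From 6 via ε: add 7.
From 7 via ε: add 3.
From 3 via ε: add 4.
No new states can be added; the closed set is {2, 3, 4, 6, 7, 8, 9}.

{2, 3, 4, 6, 7, 8, 9}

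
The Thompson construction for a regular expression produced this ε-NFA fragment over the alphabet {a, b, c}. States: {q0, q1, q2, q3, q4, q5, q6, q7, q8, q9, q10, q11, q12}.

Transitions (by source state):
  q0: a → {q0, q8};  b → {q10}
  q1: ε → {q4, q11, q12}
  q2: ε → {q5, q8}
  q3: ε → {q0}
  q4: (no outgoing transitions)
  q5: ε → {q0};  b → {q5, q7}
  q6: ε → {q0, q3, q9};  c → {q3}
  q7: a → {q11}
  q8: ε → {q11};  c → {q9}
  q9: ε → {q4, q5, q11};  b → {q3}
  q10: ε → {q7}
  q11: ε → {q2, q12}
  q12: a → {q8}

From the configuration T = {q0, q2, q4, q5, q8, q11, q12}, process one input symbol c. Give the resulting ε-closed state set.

{q0, q2, q4, q5, q8, q9, q11, q12}

q8 on c → {q9}.
No c-transition from q0, q2, q4, q5, q11, q12.
Union after reading c: {q9}.
Now take the ε-closure:
From q9 via ε: add q4, q5, q11.
From q5 via ε: add q0.
From q11 via ε: add q2, q12.
From q2 via ε: add q8.
No new states can be added; the closed set is {q0, q2, q4, q5, q8, q9, q11, q12}.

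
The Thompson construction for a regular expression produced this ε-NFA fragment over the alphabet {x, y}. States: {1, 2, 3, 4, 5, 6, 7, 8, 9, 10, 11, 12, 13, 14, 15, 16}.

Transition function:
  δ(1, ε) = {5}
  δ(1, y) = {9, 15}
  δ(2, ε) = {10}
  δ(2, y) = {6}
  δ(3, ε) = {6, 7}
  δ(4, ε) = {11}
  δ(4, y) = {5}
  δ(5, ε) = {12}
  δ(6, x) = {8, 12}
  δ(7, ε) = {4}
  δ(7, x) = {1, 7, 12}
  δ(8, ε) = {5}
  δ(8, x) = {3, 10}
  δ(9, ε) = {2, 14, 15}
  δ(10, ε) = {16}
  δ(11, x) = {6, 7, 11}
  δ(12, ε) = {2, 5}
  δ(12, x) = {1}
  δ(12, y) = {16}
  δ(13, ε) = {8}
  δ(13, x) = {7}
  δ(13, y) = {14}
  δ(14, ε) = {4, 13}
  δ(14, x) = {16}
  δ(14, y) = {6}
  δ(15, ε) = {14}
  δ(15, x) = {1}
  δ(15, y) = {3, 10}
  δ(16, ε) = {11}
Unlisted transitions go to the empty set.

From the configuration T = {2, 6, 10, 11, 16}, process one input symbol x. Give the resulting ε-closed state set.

6 on x → {8, 12}.
11 on x → {6, 7, 11}.
No x-transition from 2, 10, 16.
Union after reading x: {6, 7, 8, 11, 12}.
Now take the ε-closure:
From 7 via ε: add 4.
From 8 via ε: add 5.
From 12 via ε: add 2.
From 2 via ε: add 10.
From 10 via ε: add 16.
No new states can be added; the closed set is {2, 4, 5, 6, 7, 8, 10, 11, 12, 16}.

{2, 4, 5, 6, 7, 8, 10, 11, 12, 16}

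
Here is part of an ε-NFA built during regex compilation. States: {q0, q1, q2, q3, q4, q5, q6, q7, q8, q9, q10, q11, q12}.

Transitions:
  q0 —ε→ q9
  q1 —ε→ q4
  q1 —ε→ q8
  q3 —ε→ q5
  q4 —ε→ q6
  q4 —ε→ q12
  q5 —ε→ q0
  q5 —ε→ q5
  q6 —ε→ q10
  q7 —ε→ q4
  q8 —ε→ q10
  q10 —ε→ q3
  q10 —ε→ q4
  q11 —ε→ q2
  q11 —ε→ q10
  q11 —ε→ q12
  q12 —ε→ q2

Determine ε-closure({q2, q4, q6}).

{q0, q2, q3, q4, q5, q6, q9, q10, q12}

Start with {q2, q4, q6}.
From q4 via ε: add q12.
From q6 via ε: add q10.
From q10 via ε: add q3.
From q3 via ε: add q5.
From q5 via ε: add q0.
From q0 via ε: add q9.
No new states can be added; the closed set is {q0, q2, q3, q4, q5, q6, q9, q10, q12}.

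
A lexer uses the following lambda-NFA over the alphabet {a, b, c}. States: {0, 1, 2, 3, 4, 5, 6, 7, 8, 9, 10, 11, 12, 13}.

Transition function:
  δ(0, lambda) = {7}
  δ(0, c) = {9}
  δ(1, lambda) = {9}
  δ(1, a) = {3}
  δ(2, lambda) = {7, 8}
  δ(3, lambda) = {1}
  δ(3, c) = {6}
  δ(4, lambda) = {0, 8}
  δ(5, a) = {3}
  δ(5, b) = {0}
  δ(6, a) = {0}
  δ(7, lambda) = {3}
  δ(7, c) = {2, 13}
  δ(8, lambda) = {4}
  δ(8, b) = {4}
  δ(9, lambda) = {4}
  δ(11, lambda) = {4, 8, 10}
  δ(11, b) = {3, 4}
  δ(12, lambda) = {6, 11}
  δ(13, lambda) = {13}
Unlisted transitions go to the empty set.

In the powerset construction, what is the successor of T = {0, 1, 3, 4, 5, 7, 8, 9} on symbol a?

{0, 1, 3, 4, 7, 8, 9}

1 on a → {3}.
5 on a → {3}.
No a-transition from 0, 3, 4, 7, 8, 9.
Union after reading a: {3}.
Now take the lambda-closure:
From 3 via lambda: add 1.
From 1 via lambda: add 9.
From 9 via lambda: add 4.
From 4 via lambda: add 0, 8.
From 0 via lambda: add 7.
No new states can be added; the closed set is {0, 1, 3, 4, 7, 8, 9}.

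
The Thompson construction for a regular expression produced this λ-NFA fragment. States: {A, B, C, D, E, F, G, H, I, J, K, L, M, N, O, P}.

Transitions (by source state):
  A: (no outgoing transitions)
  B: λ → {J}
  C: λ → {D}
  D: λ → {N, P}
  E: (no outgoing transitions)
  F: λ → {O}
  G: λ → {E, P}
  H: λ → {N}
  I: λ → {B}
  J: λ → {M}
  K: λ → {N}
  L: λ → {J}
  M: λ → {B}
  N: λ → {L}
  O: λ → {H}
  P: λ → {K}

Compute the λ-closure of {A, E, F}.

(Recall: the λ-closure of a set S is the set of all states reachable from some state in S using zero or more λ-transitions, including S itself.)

{A, B, E, F, H, J, L, M, N, O}

Start with {A, E, F}.
From F via λ: add O.
From O via λ: add H.
From H via λ: add N.
From N via λ: add L.
From L via λ: add J.
From J via λ: add M.
From M via λ: add B.
No new states can be added; the closed set is {A, B, E, F, H, J, L, M, N, O}.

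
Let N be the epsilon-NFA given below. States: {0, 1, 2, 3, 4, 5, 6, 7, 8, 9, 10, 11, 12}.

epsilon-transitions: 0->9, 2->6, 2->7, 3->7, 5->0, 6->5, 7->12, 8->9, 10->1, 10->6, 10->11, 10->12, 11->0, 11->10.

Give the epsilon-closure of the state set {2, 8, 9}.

Start with {2, 8, 9}.
From 2 via epsilon: add 6, 7.
From 6 via epsilon: add 5.
From 7 via epsilon: add 12.
From 5 via epsilon: add 0.
No new states can be added; the closed set is {0, 2, 5, 6, 7, 8, 9, 12}.

{0, 2, 5, 6, 7, 8, 9, 12}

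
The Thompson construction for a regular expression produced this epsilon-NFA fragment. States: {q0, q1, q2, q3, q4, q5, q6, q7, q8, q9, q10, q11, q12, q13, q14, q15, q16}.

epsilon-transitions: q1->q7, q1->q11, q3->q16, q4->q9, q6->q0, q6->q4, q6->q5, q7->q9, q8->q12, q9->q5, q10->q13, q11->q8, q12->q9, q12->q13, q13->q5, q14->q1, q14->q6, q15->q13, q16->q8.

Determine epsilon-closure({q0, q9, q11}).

{q0, q5, q8, q9, q11, q12, q13}

Start with {q0, q9, q11}.
From q9 via epsilon: add q5.
From q11 via epsilon: add q8.
From q8 via epsilon: add q12.
From q12 via epsilon: add q13.
No new states can be added; the closed set is {q0, q5, q8, q9, q11, q12, q13}.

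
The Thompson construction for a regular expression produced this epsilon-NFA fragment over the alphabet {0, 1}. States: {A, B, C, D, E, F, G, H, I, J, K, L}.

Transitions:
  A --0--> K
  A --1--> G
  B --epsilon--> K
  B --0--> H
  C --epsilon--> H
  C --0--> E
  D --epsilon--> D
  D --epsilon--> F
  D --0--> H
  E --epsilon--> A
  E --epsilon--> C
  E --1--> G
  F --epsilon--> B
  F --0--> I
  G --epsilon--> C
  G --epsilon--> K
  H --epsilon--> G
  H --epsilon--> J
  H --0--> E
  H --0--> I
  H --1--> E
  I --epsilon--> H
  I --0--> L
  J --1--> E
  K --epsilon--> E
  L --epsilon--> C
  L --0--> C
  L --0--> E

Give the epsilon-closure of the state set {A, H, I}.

{A, C, E, G, H, I, J, K}

Start with {A, H, I}.
From H via epsilon: add G, J.
From G via epsilon: add C, K.
From K via epsilon: add E.
No new states can be added; the closed set is {A, C, E, G, H, I, J, K}.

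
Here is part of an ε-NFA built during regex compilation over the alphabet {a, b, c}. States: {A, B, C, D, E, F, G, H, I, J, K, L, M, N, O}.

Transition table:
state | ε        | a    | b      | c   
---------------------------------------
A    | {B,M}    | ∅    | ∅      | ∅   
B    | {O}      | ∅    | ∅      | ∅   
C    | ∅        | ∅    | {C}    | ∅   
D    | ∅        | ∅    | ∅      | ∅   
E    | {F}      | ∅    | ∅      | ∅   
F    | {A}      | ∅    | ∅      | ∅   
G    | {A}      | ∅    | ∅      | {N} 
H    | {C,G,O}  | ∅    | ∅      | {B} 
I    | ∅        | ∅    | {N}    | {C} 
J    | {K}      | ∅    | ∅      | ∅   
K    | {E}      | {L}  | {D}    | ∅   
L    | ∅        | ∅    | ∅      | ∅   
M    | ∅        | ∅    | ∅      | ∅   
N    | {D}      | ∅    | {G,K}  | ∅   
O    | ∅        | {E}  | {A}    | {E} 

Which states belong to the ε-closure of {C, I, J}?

Start with {C, I, J}.
From J via ε: add K.
From K via ε: add E.
From E via ε: add F.
From F via ε: add A.
From A via ε: add B, M.
From B via ε: add O.
No new states can be added; the closed set is {A, B, C, E, F, I, J, K, M, O}.

{A, B, C, E, F, I, J, K, M, O}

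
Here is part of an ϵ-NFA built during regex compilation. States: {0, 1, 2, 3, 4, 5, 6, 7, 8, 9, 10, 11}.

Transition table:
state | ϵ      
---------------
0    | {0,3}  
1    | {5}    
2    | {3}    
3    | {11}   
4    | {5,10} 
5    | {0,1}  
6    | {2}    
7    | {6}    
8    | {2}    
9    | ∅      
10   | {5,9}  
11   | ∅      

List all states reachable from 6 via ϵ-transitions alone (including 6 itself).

Start with {6}.
From 6 via ϵ: add 2.
From 2 via ϵ: add 3.
From 3 via ϵ: add 11.
No new states can be added; the closed set is {2, 3, 6, 11}.

{2, 3, 6, 11}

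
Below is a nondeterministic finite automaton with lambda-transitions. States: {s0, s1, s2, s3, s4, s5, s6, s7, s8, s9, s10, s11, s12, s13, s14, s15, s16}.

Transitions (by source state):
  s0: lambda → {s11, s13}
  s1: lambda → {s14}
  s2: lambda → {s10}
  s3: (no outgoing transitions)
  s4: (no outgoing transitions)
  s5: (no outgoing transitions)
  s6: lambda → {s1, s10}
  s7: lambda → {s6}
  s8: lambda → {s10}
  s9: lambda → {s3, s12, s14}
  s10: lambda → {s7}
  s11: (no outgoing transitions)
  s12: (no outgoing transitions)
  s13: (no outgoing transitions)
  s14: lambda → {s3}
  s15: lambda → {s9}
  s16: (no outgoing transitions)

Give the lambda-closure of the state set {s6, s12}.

{s1, s3, s6, s7, s10, s12, s14}

Start with {s6, s12}.
From s6 via lambda: add s1, s10.
From s1 via lambda: add s14.
From s10 via lambda: add s7.
From s14 via lambda: add s3.
No new states can be added; the closed set is {s1, s3, s6, s7, s10, s12, s14}.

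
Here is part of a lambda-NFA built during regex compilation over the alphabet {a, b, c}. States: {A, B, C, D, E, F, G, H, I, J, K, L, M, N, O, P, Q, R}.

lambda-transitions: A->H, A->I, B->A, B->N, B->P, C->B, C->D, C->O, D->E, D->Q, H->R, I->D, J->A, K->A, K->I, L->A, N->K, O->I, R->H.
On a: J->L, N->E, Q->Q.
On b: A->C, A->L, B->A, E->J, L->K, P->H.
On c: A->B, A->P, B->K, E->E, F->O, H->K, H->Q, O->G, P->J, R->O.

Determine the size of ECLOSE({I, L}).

Start with {I, L}.
From I via lambda: add D.
From L via lambda: add A.
From A via lambda: add H.
From D via lambda: add E, Q.
From H via lambda: add R.
lambda-closure = {A, D, E, H, I, L, Q, R}, which has 8 states.

8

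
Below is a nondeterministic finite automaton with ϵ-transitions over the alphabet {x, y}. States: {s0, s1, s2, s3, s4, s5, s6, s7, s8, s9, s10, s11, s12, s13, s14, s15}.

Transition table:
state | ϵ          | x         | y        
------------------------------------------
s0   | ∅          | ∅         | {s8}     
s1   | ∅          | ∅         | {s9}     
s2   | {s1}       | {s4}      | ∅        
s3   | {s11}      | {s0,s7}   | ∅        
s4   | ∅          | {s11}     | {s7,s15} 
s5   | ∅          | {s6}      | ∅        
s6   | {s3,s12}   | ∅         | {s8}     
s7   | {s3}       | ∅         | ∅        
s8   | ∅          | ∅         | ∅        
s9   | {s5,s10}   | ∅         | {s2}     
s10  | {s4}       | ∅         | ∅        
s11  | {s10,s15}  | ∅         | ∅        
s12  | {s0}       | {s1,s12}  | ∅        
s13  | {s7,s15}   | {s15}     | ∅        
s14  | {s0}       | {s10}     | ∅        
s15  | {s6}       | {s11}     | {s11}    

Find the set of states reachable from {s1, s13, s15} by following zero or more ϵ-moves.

{s0, s1, s3, s4, s6, s7, s10, s11, s12, s13, s15}

Start with {s1, s13, s15}.
From s13 via ϵ: add s7.
From s15 via ϵ: add s6.
From s6 via ϵ: add s3, s12.
From s3 via ϵ: add s11.
From s12 via ϵ: add s0.
From s11 via ϵ: add s10.
From s10 via ϵ: add s4.
No new states can be added; the closed set is {s0, s1, s3, s4, s6, s7, s10, s11, s12, s13, s15}.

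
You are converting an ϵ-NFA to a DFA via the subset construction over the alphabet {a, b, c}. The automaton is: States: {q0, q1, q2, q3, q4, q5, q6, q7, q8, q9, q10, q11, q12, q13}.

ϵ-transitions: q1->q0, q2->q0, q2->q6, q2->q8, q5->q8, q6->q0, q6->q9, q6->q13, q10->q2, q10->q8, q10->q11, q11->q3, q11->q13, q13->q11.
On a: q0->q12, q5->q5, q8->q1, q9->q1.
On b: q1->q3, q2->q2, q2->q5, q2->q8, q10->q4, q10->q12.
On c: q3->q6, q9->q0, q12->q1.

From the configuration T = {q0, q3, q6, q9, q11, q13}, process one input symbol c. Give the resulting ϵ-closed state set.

{q0, q3, q6, q9, q11, q13}

q3 on c → {q6}.
q9 on c → {q0}.
No c-transition from q0, q6, q11, q13.
Union after reading c: {q0, q6}.
Now take the ϵ-closure:
From q6 via ϵ: add q9, q13.
From q13 via ϵ: add q11.
From q11 via ϵ: add q3.
No new states can be added; the closed set is {q0, q3, q6, q9, q11, q13}.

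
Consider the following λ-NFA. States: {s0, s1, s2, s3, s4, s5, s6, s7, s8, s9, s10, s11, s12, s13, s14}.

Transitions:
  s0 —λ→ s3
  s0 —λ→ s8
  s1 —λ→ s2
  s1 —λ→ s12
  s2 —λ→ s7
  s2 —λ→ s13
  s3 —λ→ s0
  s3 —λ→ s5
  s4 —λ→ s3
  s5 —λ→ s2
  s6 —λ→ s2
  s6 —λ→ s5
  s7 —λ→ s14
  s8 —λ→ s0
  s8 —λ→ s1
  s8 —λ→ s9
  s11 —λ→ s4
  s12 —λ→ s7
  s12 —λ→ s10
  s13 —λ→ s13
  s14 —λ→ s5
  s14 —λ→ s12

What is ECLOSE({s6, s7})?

{s2, s5, s6, s7, s10, s12, s13, s14}

Start with {s6, s7}.
From s6 via λ: add s2, s5.
From s7 via λ: add s14.
From s2 via λ: add s13.
From s14 via λ: add s12.
From s12 via λ: add s10.
No new states can be added; the closed set is {s2, s5, s6, s7, s10, s12, s13, s14}.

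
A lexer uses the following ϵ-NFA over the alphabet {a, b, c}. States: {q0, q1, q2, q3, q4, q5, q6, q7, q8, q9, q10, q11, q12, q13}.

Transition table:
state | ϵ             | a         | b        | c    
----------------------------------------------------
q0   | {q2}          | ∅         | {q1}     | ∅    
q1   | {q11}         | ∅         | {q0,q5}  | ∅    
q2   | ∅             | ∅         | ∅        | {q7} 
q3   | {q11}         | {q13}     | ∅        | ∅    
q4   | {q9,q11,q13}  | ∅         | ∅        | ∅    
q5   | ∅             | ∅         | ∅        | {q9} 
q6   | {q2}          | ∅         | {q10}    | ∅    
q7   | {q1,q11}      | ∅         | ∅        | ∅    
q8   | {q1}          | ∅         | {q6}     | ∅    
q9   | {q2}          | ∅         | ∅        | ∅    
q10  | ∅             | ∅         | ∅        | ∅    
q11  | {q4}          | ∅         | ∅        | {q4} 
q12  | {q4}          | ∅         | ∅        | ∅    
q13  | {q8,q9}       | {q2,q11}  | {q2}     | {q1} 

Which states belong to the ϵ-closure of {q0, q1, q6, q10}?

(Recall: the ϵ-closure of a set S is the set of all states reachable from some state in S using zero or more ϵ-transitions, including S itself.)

Start with {q0, q1, q6, q10}.
From q0 via ϵ: add q2.
From q1 via ϵ: add q11.
From q11 via ϵ: add q4.
From q4 via ϵ: add q9, q13.
From q13 via ϵ: add q8.
No new states can be added; the closed set is {q0, q1, q2, q4, q6, q8, q9, q10, q11, q13}.

{q0, q1, q2, q4, q6, q8, q9, q10, q11, q13}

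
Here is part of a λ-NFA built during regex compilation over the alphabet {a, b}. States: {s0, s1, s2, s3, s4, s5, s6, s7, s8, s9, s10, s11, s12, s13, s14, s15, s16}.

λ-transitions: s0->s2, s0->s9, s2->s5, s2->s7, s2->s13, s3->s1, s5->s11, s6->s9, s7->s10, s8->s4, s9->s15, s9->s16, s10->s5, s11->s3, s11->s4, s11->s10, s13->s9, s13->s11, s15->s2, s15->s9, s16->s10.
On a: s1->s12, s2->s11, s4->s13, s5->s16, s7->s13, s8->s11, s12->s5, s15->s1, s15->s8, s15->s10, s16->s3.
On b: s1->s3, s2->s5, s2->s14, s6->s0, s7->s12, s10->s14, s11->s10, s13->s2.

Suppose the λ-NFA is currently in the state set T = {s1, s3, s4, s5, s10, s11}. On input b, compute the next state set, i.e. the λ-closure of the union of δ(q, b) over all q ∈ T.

{s1, s3, s4, s5, s10, s11, s14}

s1 on b → {s3}.
s10 on b → {s14}.
s11 on b → {s10}.
No b-transition from s3, s4, s5.
Union after reading b: {s3, s10, s14}.
Now take the λ-closure:
From s3 via λ: add s1.
From s10 via λ: add s5.
From s5 via λ: add s11.
From s11 via λ: add s4.
No new states can be added; the closed set is {s1, s3, s4, s5, s10, s11, s14}.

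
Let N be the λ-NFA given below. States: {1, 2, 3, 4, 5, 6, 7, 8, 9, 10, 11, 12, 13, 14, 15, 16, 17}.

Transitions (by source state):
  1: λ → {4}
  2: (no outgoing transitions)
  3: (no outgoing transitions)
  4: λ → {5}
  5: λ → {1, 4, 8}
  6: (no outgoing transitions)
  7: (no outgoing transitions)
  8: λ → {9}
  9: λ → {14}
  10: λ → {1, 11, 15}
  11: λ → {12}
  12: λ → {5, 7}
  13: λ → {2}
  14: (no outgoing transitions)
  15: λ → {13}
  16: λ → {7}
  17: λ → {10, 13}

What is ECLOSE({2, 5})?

{1, 2, 4, 5, 8, 9, 14}

Start with {2, 5}.
From 5 via λ: add 1, 4, 8.
From 8 via λ: add 9.
From 9 via λ: add 14.
No new states can be added; the closed set is {1, 2, 4, 5, 8, 9, 14}.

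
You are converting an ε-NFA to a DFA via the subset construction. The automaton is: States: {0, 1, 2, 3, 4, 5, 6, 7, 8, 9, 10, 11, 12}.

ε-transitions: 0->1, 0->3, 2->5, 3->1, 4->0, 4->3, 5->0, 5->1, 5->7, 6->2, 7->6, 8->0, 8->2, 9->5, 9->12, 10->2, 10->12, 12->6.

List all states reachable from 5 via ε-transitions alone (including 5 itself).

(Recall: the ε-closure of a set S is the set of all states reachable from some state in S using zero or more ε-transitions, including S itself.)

Start with {5}.
From 5 via ε: add 0, 1, 7.
From 0 via ε: add 3.
From 7 via ε: add 6.
From 6 via ε: add 2.
No new states can be added; the closed set is {0, 1, 2, 3, 5, 6, 7}.

{0, 1, 2, 3, 5, 6, 7}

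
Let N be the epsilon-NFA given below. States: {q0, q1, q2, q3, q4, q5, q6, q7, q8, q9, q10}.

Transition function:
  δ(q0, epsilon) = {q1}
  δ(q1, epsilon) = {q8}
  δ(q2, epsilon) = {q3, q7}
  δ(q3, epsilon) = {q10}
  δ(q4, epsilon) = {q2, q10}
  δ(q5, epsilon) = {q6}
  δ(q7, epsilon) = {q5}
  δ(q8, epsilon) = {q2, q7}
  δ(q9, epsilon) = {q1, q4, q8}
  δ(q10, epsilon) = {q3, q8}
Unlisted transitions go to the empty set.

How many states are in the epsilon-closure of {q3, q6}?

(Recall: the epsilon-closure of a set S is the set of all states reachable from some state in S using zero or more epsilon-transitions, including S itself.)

7

Start with {q3, q6}.
From q3 via epsilon: add q10.
From q10 via epsilon: add q8.
From q8 via epsilon: add q2, q7.
From q7 via epsilon: add q5.
epsilon-closure = {q2, q3, q5, q6, q7, q8, q10}, which has 7 states.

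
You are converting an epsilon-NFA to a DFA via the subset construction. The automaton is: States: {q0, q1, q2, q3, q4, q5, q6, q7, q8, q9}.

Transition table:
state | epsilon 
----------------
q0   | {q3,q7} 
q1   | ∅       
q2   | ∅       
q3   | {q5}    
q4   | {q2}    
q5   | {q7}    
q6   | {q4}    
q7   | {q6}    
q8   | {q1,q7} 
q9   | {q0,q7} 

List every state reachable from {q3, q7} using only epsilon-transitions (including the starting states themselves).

{q2, q3, q4, q5, q6, q7}

Start with {q3, q7}.
From q3 via epsilon: add q5.
From q7 via epsilon: add q6.
From q6 via epsilon: add q4.
From q4 via epsilon: add q2.
No new states can be added; the closed set is {q2, q3, q4, q5, q6, q7}.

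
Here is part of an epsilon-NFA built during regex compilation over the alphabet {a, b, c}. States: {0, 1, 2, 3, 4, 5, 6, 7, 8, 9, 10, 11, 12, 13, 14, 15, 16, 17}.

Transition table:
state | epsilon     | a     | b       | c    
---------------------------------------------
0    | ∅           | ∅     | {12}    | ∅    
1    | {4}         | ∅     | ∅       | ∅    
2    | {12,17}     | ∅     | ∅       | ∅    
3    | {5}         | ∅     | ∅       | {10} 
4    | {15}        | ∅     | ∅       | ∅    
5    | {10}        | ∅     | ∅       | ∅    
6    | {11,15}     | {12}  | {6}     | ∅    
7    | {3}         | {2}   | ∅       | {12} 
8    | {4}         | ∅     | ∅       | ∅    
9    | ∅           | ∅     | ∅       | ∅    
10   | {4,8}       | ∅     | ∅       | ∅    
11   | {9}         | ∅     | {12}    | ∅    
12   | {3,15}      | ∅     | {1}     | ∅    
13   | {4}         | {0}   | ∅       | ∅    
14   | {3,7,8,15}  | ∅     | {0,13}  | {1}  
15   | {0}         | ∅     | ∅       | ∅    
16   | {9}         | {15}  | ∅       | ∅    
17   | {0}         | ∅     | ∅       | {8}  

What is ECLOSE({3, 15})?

{0, 3, 4, 5, 8, 10, 15}

Start with {3, 15}.
From 3 via epsilon: add 5.
From 15 via epsilon: add 0.
From 5 via epsilon: add 10.
From 10 via epsilon: add 4, 8.
No new states can be added; the closed set is {0, 3, 4, 5, 8, 10, 15}.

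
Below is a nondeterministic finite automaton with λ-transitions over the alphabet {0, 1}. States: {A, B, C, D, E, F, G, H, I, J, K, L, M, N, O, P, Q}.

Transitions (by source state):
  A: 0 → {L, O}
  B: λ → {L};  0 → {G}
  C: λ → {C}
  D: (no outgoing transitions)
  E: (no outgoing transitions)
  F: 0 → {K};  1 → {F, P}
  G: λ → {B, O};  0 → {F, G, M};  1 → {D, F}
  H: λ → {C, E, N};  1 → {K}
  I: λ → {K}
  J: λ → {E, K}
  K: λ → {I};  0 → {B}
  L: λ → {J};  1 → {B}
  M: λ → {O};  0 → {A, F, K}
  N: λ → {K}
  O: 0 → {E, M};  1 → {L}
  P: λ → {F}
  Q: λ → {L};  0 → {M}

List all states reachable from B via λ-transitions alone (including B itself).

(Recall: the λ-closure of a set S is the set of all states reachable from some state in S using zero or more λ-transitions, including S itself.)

{B, E, I, J, K, L}

Start with {B}.
From B via λ: add L.
From L via λ: add J.
From J via λ: add E, K.
From K via λ: add I.
No new states can be added; the closed set is {B, E, I, J, K, L}.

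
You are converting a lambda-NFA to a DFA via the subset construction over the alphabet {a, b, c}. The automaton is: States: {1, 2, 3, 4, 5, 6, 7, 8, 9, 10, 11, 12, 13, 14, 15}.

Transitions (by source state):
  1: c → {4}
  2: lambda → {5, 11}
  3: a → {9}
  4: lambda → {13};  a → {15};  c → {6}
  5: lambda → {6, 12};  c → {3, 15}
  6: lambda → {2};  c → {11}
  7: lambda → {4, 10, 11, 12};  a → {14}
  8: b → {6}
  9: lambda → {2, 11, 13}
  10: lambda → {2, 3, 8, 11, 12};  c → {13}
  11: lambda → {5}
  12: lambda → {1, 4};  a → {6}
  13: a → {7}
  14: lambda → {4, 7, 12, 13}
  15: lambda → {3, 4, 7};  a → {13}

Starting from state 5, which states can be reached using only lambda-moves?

{1, 2, 4, 5, 6, 11, 12, 13}

Start with {5}.
From 5 via lambda: add 6, 12.
From 6 via lambda: add 2.
From 12 via lambda: add 1, 4.
From 2 via lambda: add 11.
From 4 via lambda: add 13.
No new states can be added; the closed set is {1, 2, 4, 5, 6, 11, 12, 13}.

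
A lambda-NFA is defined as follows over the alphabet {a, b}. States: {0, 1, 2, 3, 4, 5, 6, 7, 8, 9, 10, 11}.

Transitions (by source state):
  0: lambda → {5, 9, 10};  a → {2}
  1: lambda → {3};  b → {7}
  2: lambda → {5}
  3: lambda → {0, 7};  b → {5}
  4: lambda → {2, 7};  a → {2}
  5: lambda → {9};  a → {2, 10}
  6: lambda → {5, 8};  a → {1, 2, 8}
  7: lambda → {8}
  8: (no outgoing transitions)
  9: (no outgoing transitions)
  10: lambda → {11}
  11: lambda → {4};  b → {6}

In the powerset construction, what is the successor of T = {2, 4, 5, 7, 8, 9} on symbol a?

{2, 4, 5, 7, 8, 9, 10, 11}

4 on a → {2}.
5 on a → {2, 10}.
No a-transition from 2, 7, 8, 9.
Union after reading a: {2, 10}.
Now take the lambda-closure:
From 2 via lambda: add 5.
From 10 via lambda: add 11.
From 5 via lambda: add 9.
From 11 via lambda: add 4.
From 4 via lambda: add 7.
From 7 via lambda: add 8.
No new states can be added; the closed set is {2, 4, 5, 7, 8, 9, 10, 11}.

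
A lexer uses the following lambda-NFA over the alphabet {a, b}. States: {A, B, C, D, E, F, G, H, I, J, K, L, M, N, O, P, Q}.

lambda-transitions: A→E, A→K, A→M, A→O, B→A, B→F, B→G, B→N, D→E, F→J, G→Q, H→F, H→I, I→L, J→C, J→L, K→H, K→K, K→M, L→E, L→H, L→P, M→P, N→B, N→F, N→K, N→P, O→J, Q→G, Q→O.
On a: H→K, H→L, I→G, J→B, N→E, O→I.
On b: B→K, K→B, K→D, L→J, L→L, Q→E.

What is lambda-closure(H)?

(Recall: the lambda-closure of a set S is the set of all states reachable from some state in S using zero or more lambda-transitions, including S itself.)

{C, E, F, H, I, J, L, P}

Start with {H}.
From H via lambda: add F, I.
From F via lambda: add J.
From I via lambda: add L.
From J via lambda: add C.
From L via lambda: add E, P.
No new states can be added; the closed set is {C, E, F, H, I, J, L, P}.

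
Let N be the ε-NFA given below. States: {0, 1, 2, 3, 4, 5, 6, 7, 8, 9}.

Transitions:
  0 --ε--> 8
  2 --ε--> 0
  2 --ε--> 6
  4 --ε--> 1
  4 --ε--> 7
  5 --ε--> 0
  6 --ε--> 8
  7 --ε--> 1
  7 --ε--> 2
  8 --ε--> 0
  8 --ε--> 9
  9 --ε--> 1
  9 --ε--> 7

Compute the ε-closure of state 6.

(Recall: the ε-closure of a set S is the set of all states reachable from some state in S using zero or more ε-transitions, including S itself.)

{0, 1, 2, 6, 7, 8, 9}

Start with {6}.
From 6 via ε: add 8.
From 8 via ε: add 0, 9.
From 9 via ε: add 1, 7.
From 7 via ε: add 2.
No new states can be added; the closed set is {0, 1, 2, 6, 7, 8, 9}.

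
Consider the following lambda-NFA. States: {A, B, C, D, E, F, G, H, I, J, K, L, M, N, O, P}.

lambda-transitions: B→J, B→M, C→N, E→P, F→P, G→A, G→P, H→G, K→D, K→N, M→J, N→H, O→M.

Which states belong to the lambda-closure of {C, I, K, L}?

{A, C, D, G, H, I, K, L, N, P}

Start with {C, I, K, L}.
From C via lambda: add N.
From K via lambda: add D.
From N via lambda: add H.
From H via lambda: add G.
From G via lambda: add A, P.
No new states can be added; the closed set is {A, C, D, G, H, I, K, L, N, P}.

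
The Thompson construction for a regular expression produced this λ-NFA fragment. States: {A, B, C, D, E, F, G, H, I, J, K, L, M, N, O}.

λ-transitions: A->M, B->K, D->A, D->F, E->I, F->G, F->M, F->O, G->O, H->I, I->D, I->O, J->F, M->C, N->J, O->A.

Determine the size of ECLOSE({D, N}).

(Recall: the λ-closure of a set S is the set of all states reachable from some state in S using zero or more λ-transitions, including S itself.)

Start with {D, N}.
From D via λ: add A, F.
From N via λ: add J.
From A via λ: add M.
From F via λ: add G, O.
From M via λ: add C.
λ-closure = {A, C, D, F, G, J, M, N, O}, which has 9 states.

9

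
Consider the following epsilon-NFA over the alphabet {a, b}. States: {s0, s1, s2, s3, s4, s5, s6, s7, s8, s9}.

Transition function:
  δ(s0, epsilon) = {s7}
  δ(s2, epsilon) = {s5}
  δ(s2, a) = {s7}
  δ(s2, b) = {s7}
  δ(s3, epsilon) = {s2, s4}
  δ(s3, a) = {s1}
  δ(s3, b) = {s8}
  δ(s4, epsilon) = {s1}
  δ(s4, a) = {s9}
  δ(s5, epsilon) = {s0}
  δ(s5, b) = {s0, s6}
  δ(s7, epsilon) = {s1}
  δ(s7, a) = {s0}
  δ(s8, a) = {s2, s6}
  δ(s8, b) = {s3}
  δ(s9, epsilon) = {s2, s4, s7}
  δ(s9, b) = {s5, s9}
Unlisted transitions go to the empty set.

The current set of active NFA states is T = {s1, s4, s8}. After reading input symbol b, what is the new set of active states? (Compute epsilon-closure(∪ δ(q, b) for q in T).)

{s0, s1, s2, s3, s4, s5, s7}

s8 on b → {s3}.
No b-transition from s1, s4.
Union after reading b: {s3}.
Now take the epsilon-closure:
From s3 via epsilon: add s2, s4.
From s2 via epsilon: add s5.
From s4 via epsilon: add s1.
From s5 via epsilon: add s0.
From s0 via epsilon: add s7.
No new states can be added; the closed set is {s0, s1, s2, s3, s4, s5, s7}.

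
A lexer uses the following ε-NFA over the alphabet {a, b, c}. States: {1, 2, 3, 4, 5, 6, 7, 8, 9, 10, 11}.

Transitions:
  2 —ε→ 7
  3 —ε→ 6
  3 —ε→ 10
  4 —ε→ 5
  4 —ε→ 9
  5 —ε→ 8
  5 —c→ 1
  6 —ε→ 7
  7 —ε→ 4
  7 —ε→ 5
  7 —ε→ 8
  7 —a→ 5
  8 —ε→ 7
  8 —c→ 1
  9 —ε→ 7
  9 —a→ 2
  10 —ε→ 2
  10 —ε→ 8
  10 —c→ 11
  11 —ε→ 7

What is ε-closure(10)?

Start with {10}.
From 10 via ε: add 2, 8.
From 2 via ε: add 7.
From 7 via ε: add 4, 5.
From 4 via ε: add 9.
No new states can be added; the closed set is {2, 4, 5, 7, 8, 9, 10}.

{2, 4, 5, 7, 8, 9, 10}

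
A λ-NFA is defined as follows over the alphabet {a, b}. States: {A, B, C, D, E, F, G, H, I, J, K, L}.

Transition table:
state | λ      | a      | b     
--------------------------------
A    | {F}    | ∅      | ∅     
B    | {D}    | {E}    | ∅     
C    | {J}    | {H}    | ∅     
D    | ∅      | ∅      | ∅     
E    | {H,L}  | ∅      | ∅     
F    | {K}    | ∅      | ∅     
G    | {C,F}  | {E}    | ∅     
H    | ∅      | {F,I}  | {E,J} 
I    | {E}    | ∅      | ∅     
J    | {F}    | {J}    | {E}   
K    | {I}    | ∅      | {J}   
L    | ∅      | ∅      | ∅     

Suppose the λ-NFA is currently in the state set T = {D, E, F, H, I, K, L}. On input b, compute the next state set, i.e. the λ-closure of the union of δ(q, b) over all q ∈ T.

{E, F, H, I, J, K, L}

H on b → {E, J}.
K on b → {J}.
No b-transition from D, E, F, I, L.
Union after reading b: {E, J}.
Now take the λ-closure:
From E via λ: add H, L.
From J via λ: add F.
From F via λ: add K.
From K via λ: add I.
No new states can be added; the closed set is {E, F, H, I, J, K, L}.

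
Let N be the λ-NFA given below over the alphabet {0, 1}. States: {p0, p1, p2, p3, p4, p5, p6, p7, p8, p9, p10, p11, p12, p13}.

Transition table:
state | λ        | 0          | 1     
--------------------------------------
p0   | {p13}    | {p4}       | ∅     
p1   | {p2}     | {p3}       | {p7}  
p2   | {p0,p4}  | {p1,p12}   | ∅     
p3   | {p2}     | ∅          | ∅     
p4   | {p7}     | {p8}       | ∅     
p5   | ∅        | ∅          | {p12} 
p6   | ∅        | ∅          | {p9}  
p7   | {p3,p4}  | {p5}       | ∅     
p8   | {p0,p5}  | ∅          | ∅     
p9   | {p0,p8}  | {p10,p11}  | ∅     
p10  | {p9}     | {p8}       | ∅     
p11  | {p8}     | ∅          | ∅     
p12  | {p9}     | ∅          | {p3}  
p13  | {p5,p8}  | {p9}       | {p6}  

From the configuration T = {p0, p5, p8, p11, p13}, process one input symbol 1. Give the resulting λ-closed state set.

{p0, p5, p6, p8, p9, p12, p13}

p5 on 1 → {p12}.
p13 on 1 → {p6}.
No 1-transition from p0, p8, p11.
Union after reading 1: {p6, p12}.
Now take the λ-closure:
From p12 via λ: add p9.
From p9 via λ: add p0, p8.
From p0 via λ: add p13.
From p8 via λ: add p5.
No new states can be added; the closed set is {p0, p5, p6, p8, p9, p12, p13}.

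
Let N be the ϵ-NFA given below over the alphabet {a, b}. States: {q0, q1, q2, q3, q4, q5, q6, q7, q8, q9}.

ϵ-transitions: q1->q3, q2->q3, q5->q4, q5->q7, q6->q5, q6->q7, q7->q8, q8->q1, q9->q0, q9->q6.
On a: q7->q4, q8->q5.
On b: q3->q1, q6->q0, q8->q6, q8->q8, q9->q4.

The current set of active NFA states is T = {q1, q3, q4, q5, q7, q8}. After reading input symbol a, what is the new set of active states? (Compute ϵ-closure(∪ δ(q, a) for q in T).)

q7 on a → {q4}.
q8 on a → {q5}.
No a-transition from q1, q3, q4, q5.
Union after reading a: {q4, q5}.
Now take the ϵ-closure:
From q5 via ϵ: add q7.
From q7 via ϵ: add q8.
From q8 via ϵ: add q1.
From q1 via ϵ: add q3.
No new states can be added; the closed set is {q1, q3, q4, q5, q7, q8}.

{q1, q3, q4, q5, q7, q8}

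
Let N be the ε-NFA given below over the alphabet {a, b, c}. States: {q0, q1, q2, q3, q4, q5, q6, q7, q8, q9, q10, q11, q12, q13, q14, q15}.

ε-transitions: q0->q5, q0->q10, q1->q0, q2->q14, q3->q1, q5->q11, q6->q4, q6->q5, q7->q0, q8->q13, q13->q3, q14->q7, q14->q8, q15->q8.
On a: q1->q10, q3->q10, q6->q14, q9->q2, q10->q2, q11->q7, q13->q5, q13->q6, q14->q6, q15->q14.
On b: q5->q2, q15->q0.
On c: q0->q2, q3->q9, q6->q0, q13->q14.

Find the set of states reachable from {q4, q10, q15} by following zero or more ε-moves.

Start with {q4, q10, q15}.
From q15 via ε: add q8.
From q8 via ε: add q13.
From q13 via ε: add q3.
From q3 via ε: add q1.
From q1 via ε: add q0.
From q0 via ε: add q5.
From q5 via ε: add q11.
No new states can be added; the closed set is {q0, q1, q3, q4, q5, q8, q10, q11, q13, q15}.

{q0, q1, q3, q4, q5, q8, q10, q11, q13, q15}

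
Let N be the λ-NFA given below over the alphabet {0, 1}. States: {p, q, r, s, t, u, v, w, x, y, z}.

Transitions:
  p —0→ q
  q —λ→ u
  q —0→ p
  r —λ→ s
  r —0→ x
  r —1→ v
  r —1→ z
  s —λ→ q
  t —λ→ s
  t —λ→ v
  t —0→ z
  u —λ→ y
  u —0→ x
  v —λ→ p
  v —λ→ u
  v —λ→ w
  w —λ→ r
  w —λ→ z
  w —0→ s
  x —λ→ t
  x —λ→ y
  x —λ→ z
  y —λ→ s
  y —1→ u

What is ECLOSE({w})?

Start with {w}.
From w via λ: add r, z.
From r via λ: add s.
From s via λ: add q.
From q via λ: add u.
From u via λ: add y.
No new states can be added; the closed set is {q, r, s, u, w, y, z}.

{q, r, s, u, w, y, z}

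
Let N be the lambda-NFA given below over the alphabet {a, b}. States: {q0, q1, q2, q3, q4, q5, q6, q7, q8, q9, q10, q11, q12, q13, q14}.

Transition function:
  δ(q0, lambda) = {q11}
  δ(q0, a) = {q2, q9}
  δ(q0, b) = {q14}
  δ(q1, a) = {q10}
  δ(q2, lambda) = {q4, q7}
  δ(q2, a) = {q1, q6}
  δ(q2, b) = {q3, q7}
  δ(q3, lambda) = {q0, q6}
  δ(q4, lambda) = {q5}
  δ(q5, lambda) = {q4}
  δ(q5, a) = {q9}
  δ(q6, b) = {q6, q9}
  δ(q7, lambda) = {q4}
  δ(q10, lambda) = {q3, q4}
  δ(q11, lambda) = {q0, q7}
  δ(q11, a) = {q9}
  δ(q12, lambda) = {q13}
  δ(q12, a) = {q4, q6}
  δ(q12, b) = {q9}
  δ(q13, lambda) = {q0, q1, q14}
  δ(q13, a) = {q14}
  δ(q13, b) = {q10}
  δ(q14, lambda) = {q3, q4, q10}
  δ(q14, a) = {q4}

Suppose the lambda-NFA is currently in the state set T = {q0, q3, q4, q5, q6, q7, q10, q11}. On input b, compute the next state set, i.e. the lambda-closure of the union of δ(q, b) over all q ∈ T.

q0 on b → {q14}.
q6 on b → {q6, q9}.
No b-transition from q3, q4, q5, q7, q10, q11.
Union after reading b: {q6, q9, q14}.
Now take the lambda-closure:
From q14 via lambda: add q3, q4, q10.
From q3 via lambda: add q0.
From q4 via lambda: add q5.
From q0 via lambda: add q11.
From q11 via lambda: add q7.
No new states can be added; the closed set is {q0, q3, q4, q5, q6, q7, q9, q10, q11, q14}.

{q0, q3, q4, q5, q6, q7, q9, q10, q11, q14}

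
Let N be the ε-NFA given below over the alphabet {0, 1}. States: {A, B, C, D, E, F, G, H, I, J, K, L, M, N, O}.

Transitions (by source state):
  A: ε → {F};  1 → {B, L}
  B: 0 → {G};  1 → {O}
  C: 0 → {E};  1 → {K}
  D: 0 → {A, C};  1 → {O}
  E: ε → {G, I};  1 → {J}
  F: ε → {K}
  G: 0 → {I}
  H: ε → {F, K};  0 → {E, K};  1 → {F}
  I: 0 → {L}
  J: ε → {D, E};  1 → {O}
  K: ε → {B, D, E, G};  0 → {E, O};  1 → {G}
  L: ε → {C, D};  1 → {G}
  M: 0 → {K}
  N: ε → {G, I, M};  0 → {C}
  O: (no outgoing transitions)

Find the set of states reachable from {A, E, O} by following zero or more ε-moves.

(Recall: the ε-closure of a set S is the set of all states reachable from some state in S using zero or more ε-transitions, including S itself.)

Start with {A, E, O}.
From A via ε: add F.
From E via ε: add G, I.
From F via ε: add K.
From K via ε: add B, D.
No new states can be added; the closed set is {A, B, D, E, F, G, I, K, O}.

{A, B, D, E, F, G, I, K, O}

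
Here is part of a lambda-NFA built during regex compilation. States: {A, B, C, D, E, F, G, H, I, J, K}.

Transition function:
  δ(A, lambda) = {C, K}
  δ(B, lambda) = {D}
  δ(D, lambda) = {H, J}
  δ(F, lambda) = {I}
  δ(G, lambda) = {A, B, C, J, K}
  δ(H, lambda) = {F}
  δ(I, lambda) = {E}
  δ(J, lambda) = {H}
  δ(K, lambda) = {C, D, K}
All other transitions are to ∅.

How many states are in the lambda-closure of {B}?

Start with {B}.
From B via lambda: add D.
From D via lambda: add H, J.
From H via lambda: add F.
From F via lambda: add I.
From I via lambda: add E.
lambda-closure = {B, D, E, F, H, I, J}, which has 7 states.

7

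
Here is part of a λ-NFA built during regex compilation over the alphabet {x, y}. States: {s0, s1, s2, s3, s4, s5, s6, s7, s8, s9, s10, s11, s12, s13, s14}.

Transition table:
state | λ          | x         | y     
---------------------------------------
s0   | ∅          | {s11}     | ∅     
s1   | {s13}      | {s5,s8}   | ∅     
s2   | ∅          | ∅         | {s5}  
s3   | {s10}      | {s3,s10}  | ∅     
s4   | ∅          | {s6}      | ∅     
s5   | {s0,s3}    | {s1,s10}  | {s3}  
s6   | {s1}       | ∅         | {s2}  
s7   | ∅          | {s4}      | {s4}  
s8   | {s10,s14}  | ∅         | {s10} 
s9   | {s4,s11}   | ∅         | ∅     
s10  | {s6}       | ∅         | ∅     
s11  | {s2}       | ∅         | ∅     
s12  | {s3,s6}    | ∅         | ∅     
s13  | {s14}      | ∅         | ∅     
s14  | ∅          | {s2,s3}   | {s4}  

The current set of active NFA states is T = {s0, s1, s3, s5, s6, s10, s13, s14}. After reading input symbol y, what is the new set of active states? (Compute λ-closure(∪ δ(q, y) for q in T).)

s5 on y → {s3}.
s6 on y → {s2}.
s14 on y → {s4}.
No y-transition from s0, s1, s3, s10, s13.
Union after reading y: {s2, s3, s4}.
Now take the λ-closure:
From s3 via λ: add s10.
From s10 via λ: add s6.
From s6 via λ: add s1.
From s1 via λ: add s13.
From s13 via λ: add s14.
No new states can be added; the closed set is {s1, s2, s3, s4, s6, s10, s13, s14}.

{s1, s2, s3, s4, s6, s10, s13, s14}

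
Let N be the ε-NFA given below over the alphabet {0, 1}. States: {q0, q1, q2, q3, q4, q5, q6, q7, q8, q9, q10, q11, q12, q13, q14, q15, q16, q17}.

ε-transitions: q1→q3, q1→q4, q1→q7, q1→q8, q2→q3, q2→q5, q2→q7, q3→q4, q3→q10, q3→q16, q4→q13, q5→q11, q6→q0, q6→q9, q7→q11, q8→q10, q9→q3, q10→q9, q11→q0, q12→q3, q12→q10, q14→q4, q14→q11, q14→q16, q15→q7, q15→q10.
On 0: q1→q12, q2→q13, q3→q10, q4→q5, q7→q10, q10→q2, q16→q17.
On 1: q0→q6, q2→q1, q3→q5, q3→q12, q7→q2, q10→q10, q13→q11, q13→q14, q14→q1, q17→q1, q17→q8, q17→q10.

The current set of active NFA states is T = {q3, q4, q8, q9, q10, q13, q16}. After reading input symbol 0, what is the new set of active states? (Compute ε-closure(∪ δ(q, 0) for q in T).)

{q0, q2, q3, q4, q5, q7, q9, q10, q11, q13, q16, q17}

q3 on 0 → {q10}.
q4 on 0 → {q5}.
q10 on 0 → {q2}.
q16 on 0 → {q17}.
No 0-transition from q8, q9, q13.
Union after reading 0: {q2, q5, q10, q17}.
Now take the ε-closure:
From q2 via ε: add q3, q7.
From q5 via ε: add q11.
From q10 via ε: add q9.
From q3 via ε: add q4, q16.
From q11 via ε: add q0.
From q4 via ε: add q13.
No new states can be added; the closed set is {q0, q2, q3, q4, q5, q7, q9, q10, q11, q13, q16, q17}.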